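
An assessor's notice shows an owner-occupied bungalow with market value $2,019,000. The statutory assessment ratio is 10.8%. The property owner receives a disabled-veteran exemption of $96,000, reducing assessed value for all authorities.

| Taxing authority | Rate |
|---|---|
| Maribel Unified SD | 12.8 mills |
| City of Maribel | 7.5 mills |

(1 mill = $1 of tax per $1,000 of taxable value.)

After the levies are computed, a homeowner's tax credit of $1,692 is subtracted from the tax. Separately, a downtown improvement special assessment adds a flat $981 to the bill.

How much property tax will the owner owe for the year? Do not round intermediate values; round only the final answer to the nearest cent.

$1,766.66

Assessed value = $2,019,000 × 0.108 = $218,052
Taxable value = $218,052 − $96,000 = $122,052
Maribel Unified SD: $122,052 × 0.0128 = $1,562.2656
City of Maribel: $122,052 × 0.0075 = $915.39
Levies subtotal = $2,477.6556
After credit = $2,477.6556 − $1,692 = $785.6556
Total = $785.6556 + $981 = $1,766.6556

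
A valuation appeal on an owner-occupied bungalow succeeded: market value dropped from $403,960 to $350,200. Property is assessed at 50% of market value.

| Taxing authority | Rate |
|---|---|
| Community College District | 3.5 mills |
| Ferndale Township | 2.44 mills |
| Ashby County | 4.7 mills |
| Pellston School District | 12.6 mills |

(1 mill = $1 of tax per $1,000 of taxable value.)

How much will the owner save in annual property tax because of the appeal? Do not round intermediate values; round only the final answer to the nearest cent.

$624.69

Old assessed value = $403,960 × 0.5 = $201,980
New assessed value = $350,200 × 0.5 = $175,100
Combined rate = 0.0035 + 0.00244 + 0.0047 + 0.0126 = 0.02324
Old tax = $201,980 × 0.02324 = $4,694.0152
New tax = $175,100 × 0.02324 = $4,069.324
Reduction = $4,694.0152 − $4,069.324 = $624.6912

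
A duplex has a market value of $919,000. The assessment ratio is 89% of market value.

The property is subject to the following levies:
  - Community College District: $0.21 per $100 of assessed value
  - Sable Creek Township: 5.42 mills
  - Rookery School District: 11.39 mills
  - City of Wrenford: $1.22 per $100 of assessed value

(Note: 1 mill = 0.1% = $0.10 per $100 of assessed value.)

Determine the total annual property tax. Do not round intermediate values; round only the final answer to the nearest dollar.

Assessed value = $919,000 × 0.89 = $817,910
Community College District: $817,910 × 0.0021 = $1,717.611
Sable Creek Township: $817,910 × 0.00542 = $4,433.0722
Rookery School District: $817,910 × 0.01139 = $9,315.9949
City of Wrenford: $817,910 × 0.0122 = $9,978.502
Total = $25,445.1801

$25,445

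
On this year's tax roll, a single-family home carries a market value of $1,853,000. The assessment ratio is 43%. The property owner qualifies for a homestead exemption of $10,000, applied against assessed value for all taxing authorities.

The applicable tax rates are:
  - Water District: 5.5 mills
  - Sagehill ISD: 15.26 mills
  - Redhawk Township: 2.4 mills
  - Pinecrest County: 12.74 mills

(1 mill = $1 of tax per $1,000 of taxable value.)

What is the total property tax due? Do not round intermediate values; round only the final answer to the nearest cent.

Assessed value = $1,853,000 × 0.43 = $796,790
Taxable value = $796,790 − $10,000 = $786,790
Water District: $786,790 × 0.0055 = $4,327.345
Sagehill ISD: $786,790 × 0.01526 = $12,006.4154
Redhawk Township: $786,790 × 0.0024 = $1,888.296
Pinecrest County: $786,790 × 0.01274 = $10,023.7046
Total = $4,327.345 + $12,006.4154 + $1,888.296 + $10,023.7046 = $28,245.761

$28,245.76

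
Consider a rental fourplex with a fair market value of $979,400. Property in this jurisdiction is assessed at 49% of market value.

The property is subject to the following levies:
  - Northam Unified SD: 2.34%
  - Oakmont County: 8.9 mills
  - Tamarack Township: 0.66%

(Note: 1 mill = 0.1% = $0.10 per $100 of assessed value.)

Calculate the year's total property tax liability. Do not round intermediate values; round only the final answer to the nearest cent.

$18,668.34

Assessed value = $979,400 × 0.49 = $479,906
Northam Unified SD: $479,906 × 0.0234 = $11,229.8004
Oakmont County: $479,906 × 0.0089 = $4,271.1634
Tamarack Township: $479,906 × 0.0066 = $3,167.3796
Total = $18,668.3434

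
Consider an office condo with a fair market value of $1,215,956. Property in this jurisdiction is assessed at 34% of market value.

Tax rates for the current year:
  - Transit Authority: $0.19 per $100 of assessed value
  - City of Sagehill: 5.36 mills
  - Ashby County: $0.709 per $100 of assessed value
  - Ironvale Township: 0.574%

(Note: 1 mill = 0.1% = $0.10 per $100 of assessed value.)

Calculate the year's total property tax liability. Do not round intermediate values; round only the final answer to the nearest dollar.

$8,306

Assessed value = $1,215,956 × 0.34 = $413,425.04
Transit Authority: $413,425.04 × 0.0019 = $785.507576
City of Sagehill: $413,425.04 × 0.00536 = $2,215.9582144
Ashby County: $413,425.04 × 0.00709 = $2,931.1835336
Ironvale Township: $413,425.04 × 0.00574 = $2,373.0597296
Total = $8,305.7090536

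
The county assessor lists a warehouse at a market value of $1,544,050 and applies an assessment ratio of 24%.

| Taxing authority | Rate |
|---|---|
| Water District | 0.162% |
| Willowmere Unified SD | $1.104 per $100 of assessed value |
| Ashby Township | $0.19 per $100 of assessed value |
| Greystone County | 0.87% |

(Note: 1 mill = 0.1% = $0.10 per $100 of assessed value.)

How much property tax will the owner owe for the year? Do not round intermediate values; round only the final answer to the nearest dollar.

$8,620

Assessed value = $1,544,050 × 0.24 = $370,572
Water District: $370,572 × 0.00162 = $600.32664
Willowmere Unified SD: $370,572 × 0.01104 = $4,091.11488
Ashby Township: $370,572 × 0.0019 = $704.0868
Greystone County: $370,572 × 0.0087 = $3,223.9764
Total = $8,619.50472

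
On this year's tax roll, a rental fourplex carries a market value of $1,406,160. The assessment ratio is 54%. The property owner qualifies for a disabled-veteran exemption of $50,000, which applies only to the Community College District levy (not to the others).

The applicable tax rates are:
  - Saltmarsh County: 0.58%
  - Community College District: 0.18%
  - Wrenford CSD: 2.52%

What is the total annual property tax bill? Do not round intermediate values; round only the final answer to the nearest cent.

$24,815.91

Assessed value = $1,406,160 × 0.54 = $759,326.4
Saltmarsh County: $759,326.4 × 0.0058 = $4,404.09312
Community College District: ($759,326.4 − $50,000) × 0.0018 = $709,326.4 × 0.0018 = $1,276.78752
Wrenford CSD: $759,326.4 × 0.0252 = $19,135.02528
Total = $24,815.90592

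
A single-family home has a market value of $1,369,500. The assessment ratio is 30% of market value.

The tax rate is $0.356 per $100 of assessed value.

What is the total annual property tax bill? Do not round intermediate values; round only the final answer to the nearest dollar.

Assessed value = $1,369,500 × 0.3 = $410,850
Tax = $410,850 × 0.00356 = $1,462.626

$1,463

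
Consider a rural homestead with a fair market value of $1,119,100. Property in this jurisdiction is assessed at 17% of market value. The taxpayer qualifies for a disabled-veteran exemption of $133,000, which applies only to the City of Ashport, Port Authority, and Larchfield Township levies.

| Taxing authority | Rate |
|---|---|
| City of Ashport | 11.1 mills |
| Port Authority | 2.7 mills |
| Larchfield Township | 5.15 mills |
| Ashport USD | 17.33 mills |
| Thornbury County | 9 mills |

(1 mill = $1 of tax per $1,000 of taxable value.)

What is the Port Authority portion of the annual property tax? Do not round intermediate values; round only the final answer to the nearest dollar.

Assessed value = $1,119,100 × 0.17 = $190,247
Port Authority taxable value = $190,247 − $133,000 = $57,247
Port Authority levy = $57,247 × 0.0027 = $154.5669

$155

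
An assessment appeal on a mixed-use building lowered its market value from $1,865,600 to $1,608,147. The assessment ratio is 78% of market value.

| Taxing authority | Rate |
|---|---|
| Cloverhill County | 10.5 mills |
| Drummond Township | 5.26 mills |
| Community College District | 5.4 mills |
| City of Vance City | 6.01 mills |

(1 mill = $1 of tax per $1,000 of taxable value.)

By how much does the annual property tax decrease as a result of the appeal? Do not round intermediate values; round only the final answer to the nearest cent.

Old assessed value = $1,865,600 × 0.78 = $1,455,168
New assessed value = $1,608,147 × 0.78 = $1,254,354.66
Combined rate = 0.0105 + 0.00526 + 0.0054 + 0.00601 = 0.02717
Old tax = $1,455,168 × 0.02717 = $39,536.91456
New tax = $1,254,354.66 × 0.02717 = $34,080.8161122
Reduction = $39,536.91456 − $34,080.8161122 = $5,456.0984478

$5,456.10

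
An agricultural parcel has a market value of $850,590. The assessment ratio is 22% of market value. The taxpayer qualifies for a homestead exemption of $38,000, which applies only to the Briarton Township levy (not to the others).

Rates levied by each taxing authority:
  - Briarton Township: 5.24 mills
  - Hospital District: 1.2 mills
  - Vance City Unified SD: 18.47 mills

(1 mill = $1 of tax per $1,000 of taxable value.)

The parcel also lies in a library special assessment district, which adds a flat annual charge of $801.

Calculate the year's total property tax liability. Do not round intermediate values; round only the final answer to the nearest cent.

$5,263.28

Assessed value = $850,590 × 0.22 = $187,129.8
Briarton Township: ($187,129.8 − $38,000) × 0.00524 = $149,129.8 × 0.00524 = $781.440152
Hospital District: $187,129.8 × 0.0012 = $224.55576
Vance City Unified SD: $187,129.8 × 0.01847 = $3,456.287406
Levies subtotal = $4,462.283318
Total = $4,462.283318 + $801 = $5,263.283318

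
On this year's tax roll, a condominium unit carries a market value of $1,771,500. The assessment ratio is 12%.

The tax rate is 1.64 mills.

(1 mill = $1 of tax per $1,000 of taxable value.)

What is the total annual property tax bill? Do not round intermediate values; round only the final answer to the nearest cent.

$348.63

Assessed value = $1,771,500 × 0.12 = $212,580
Tax = $212,580 × 0.00164 = $348.6312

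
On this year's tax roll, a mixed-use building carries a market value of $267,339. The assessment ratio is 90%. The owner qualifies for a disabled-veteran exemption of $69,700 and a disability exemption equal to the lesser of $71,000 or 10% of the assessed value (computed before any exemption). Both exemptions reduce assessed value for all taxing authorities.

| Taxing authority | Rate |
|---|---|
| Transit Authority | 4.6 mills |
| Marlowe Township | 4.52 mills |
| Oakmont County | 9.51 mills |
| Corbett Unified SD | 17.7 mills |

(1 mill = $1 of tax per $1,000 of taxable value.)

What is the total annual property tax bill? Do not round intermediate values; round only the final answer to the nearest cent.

Assessed value = $267,339 × 0.9 = $240,605.1
Disability exemption = min($71,000, 10% × $240,605.1) = min($71,000, $24,060.51) = $24,060.51 (percentage binds)
Taxable value = $240,605.1 − $69,700 − $24,060.51 = $146,844.59
Transit Authority: $146,844.59 × 0.0046 = $675.485114
Marlowe Township: $146,844.59 × 0.00452 = $663.7375468
Oakmont County: $146,844.59 × 0.00951 = $1,396.4920509
Corbett Unified SD: $146,844.59 × 0.0177 = $2,599.149243
Total = $5,334.8639547

$5,334.86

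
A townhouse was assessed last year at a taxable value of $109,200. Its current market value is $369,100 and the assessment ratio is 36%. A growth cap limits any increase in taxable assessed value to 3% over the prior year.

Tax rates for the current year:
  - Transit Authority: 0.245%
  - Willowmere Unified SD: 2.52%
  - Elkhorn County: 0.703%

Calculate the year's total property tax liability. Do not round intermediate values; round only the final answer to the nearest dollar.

Uncapped assessed value = $369,100 × 0.36 = $132,876
Cap limit = $109,200 × 1.03 = $112,476
Taxable assessed value = min($132,876, $112,476) = $112,476 (cap binds)
Transit Authority: $112,476 × 0.00245 = $275.5662
Willowmere Unified SD: $112,476 × 0.0252 = $2,834.3952
Elkhorn County: $112,476 × 0.00703 = $790.70628
Total = $3,900.66768

$3,901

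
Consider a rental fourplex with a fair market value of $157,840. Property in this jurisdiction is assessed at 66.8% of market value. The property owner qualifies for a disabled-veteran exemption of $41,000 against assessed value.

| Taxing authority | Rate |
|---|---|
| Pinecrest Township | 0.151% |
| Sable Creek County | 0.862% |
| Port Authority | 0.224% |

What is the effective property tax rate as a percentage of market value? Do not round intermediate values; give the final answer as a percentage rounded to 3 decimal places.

Assessed value = $157,840 × 0.668 = $105,437.12
Taxable value = $105,437.12 − $41,000 = $64,437.12
Pinecrest Township: $64,437.12 × 0.00151 = $97.3000512
Sable Creek County: $64,437.12 × 0.00862 = $555.4479744
Port Authority: $64,437.12 × 0.00224 = $144.3391488
Total tax = $797.0871744
Effective rate = $797.0871744 ÷ $157,840 = 0.505% of market value

0.505%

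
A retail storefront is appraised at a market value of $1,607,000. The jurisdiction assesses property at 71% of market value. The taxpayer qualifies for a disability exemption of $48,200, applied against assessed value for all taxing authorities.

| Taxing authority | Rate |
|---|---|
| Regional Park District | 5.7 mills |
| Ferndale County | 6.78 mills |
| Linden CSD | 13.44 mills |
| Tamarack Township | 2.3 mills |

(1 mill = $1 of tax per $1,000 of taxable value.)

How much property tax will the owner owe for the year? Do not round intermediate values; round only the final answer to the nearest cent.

$30,837.97

Assessed value = $1,607,000 × 0.71 = $1,140,970
Taxable value = $1,140,970 − $48,200 = $1,092,770
Regional Park District: $1,092,770 × 0.0057 = $6,228.789
Ferndale County: $1,092,770 × 0.00678 = $7,408.9806
Linden CSD: $1,092,770 × 0.01344 = $14,686.8288
Tamarack Township: $1,092,770 × 0.0023 = $2,513.371
Total = $6,228.789 + $7,408.9806 + $14,686.8288 + $2,513.371 = $30,837.9694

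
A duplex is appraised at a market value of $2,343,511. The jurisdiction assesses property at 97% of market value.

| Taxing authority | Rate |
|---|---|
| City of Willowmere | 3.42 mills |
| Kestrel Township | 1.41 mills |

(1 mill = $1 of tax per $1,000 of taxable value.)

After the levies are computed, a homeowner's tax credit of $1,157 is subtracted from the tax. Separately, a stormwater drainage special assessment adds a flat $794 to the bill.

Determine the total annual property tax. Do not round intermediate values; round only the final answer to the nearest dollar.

Assessed value = $2,343,511 × 0.97 = $2,273,205.67
City of Willowmere: $2,273,205.67 × 0.00342 = $7,774.3633914
Kestrel Township: $2,273,205.67 × 0.00141 = $3,205.2199947
Levies subtotal = $10,979.5833861
After credit = $10,979.5833861 − $1,157 = $9,822.5833861
Total = $9,822.5833861 + $794 = $10,616.5833861

$10,617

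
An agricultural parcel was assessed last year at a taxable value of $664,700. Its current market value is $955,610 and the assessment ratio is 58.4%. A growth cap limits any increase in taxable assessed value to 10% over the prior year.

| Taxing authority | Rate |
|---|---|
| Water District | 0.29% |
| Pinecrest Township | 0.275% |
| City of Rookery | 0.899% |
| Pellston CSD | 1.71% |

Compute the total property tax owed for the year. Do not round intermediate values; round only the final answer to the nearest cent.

Uncapped assessed value = $955,610 × 0.584 = $558,076.24
Cap limit = $664,700 × 1.1 = $731,170
Taxable assessed value = min($558,076.24, $731,170) = $558,076.24 (cap does not bind)
Water District: $558,076.24 × 0.0029 = $1,618.421096
Pinecrest Township: $558,076.24 × 0.00275 = $1,534.70966
City of Rookery: $558,076.24 × 0.00899 = $5,017.1053976
Pellston CSD: $558,076.24 × 0.0171 = $9,543.103704
Total = $17,713.3398576

$17,713.34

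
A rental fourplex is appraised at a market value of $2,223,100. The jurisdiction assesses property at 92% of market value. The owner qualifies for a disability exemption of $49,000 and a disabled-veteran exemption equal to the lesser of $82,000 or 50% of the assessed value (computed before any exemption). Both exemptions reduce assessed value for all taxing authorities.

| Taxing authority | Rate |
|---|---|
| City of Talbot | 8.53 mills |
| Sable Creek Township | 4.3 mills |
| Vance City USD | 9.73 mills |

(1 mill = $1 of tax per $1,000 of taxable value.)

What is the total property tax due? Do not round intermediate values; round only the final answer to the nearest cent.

$43,185.53

Assessed value = $2,223,100 × 0.92 = $2,045,252
Disabled-veteran exemption = min($82,000, 50% × $2,045,252) = min($82,000, $1,022,626) = $82,000 (dollar cap binds)
Taxable value = $2,045,252 − $49,000 − $82,000 = $1,914,252
City of Talbot: $1,914,252 × 0.00853 = $16,328.56956
Sable Creek Township: $1,914,252 × 0.0043 = $8,231.2836
Vance City USD: $1,914,252 × 0.00973 = $18,625.67196
Total = $43,185.52512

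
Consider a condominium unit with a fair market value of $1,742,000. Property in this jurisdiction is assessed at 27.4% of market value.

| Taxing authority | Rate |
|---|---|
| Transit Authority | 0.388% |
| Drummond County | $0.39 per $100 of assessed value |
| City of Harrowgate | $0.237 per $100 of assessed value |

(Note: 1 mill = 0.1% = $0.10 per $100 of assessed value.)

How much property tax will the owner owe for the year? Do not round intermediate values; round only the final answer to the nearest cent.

Assessed value = $1,742,000 × 0.274 = $477,308
Transit Authority: $477,308 × 0.00388 = $1,851.95504
Drummond County: $477,308 × 0.0039 = $1,861.5012
City of Harrowgate: $477,308 × 0.00237 = $1,131.21996
Total = $4,844.6762

$4,844.68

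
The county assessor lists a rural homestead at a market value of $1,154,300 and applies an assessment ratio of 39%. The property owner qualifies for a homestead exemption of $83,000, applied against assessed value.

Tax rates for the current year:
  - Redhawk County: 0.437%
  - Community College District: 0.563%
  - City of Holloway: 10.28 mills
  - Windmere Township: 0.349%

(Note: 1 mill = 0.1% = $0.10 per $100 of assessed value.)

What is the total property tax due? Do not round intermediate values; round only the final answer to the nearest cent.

$8,727.80

Assessed value = $1,154,300 × 0.39 = $450,177
Taxable value = $450,177 − $83,000 = $367,177
Redhawk County: $367,177 × 0.00437 = $1,604.56349
Community College District: $367,177 × 0.00563 = $2,067.20651
City of Holloway: $367,177 × 0.01028 = $3,774.57956
Windmere Township: $367,177 × 0.00349 = $1,281.44773
Total = $8,727.79729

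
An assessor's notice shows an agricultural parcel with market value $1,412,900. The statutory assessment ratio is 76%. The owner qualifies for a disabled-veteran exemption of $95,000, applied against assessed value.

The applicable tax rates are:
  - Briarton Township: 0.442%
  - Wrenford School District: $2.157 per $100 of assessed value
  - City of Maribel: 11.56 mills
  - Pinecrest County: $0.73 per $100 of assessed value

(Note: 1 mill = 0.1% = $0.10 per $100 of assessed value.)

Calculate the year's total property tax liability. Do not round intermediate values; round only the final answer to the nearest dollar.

Assessed value = $1,412,900 × 0.76 = $1,073,804
Taxable value = $1,073,804 − $95,000 = $978,804
Briarton Township: $978,804 × 0.00442 = $4,326.31368
Wrenford School District: $978,804 × 0.02157 = $21,112.80228
City of Maribel: $978,804 × 0.01156 = $11,314.97424
Pinecrest County: $978,804 × 0.0073 = $7,145.2692
Total = $43,899.3594

$43,899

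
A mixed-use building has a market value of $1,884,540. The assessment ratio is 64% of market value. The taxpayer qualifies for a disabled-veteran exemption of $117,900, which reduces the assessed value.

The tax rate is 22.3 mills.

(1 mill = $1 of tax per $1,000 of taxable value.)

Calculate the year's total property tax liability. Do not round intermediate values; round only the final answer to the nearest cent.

$24,266.98

Assessed value = $1,884,540 × 0.64 = $1,206,105.6
Taxable value = $1,206,105.6 − $117,900 = $1,088,205.6
Tax = $1,088,205.6 × 0.0223 = $24,266.98488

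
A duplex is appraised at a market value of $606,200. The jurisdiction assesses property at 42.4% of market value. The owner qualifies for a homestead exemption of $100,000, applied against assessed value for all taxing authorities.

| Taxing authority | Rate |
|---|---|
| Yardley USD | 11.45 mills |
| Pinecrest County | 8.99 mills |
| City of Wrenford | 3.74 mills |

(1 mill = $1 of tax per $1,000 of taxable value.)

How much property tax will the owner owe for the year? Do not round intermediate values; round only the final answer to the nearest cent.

Assessed value = $606,200 × 0.424 = $257,028.8
Taxable value = $257,028.8 − $100,000 = $157,028.8
Yardley USD: $157,028.8 × 0.01145 = $1,797.97976
Pinecrest County: $157,028.8 × 0.00899 = $1,411.688912
City of Wrenford: $157,028.8 × 0.00374 = $587.287712
Total = $1,797.97976 + $1,411.688912 + $587.287712 = $3,796.956384

$3,796.96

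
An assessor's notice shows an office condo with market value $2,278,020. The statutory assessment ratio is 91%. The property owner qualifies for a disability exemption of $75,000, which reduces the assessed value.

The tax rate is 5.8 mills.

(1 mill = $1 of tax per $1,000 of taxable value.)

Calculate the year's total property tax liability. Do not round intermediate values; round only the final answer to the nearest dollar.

$11,588

Assessed value = $2,278,020 × 0.91 = $2,072,998.2
Taxable value = $2,072,998.2 − $75,000 = $1,997,998.2
Tax = $1,997,998.2 × 0.0058 = $11,588.38956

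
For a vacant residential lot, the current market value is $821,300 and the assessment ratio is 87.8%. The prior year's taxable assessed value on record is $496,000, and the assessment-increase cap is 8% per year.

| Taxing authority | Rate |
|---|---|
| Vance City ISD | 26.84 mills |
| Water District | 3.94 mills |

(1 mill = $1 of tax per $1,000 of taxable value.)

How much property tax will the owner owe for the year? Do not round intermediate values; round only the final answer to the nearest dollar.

Uncapped assessed value = $821,300 × 0.878 = $721,101.4
Cap limit = $496,000 × 1.08 = $535,680
Taxable assessed value = min($721,101.4, $535,680) = $535,680 (cap binds)
Vance City ISD: $535,680 × 0.02684 = $14,377.6512
Water District: $535,680 × 0.00394 = $2,110.5792
Total = $16,488.2304

$16,488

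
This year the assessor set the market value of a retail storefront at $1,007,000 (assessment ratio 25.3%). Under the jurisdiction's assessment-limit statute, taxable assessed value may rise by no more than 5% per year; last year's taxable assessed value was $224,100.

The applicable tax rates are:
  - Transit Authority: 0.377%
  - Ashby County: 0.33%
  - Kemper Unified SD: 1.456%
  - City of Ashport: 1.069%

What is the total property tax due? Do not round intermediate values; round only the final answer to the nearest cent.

Uncapped assessed value = $1,007,000 × 0.253 = $254,771
Cap limit = $224,100 × 1.05 = $235,305
Taxable assessed value = min($254,771, $235,305) = $235,305 (cap binds)
Transit Authority: $235,305 × 0.00377 = $887.09985
Ashby County: $235,305 × 0.0033 = $776.5065
Kemper Unified SD: $235,305 × 0.01456 = $3,426.0408
City of Ashport: $235,305 × 0.01069 = $2,515.41045
Total = $7,605.0576

$7,605.06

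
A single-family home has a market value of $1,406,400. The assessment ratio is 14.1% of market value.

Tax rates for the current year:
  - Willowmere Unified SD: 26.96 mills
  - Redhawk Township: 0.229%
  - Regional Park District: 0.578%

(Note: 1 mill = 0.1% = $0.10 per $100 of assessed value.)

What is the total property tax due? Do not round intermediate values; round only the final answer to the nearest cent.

Assessed value = $1,406,400 × 0.141 = $198,302.4
Willowmere Unified SD: $198,302.4 × 0.02696 = $5,346.232704
Redhawk Township: $198,302.4 × 0.00229 = $454.112496
Regional Park District: $198,302.4 × 0.00578 = $1,146.187872
Total = $6,946.533072

$6,946.53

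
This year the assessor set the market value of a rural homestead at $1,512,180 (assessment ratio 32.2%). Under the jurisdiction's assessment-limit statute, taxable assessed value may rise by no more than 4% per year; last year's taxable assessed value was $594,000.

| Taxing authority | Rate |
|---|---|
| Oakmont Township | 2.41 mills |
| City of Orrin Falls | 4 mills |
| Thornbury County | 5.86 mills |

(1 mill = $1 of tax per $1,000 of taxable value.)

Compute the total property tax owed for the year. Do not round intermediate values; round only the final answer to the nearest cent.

Uncapped assessed value = $1,512,180 × 0.322 = $486,921.96
Cap limit = $594,000 × 1.04 = $617,760
Taxable assessed value = min($486,921.96, $617,760) = $486,921.96 (cap does not bind)
Oakmont Township: $486,921.96 × 0.00241 = $1,173.4819236
City of Orrin Falls: $486,921.96 × 0.004 = $1,947.68784
Thornbury County: $486,921.96 × 0.00586 = $2,853.3626856
Total = $5,974.5324492

$5,974.53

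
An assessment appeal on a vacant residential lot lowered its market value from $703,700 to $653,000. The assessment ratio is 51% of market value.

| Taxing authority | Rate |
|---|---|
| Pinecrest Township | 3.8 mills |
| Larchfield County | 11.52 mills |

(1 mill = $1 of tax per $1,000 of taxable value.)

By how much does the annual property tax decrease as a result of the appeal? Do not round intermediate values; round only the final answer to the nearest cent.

Old assessed value = $703,700 × 0.51 = $358,887
New assessed value = $653,000 × 0.51 = $333,030
Combined rate = 0.0038 + 0.01152 = 0.01532
Old tax = $358,887 × 0.01532 = $5,498.14884
New tax = $333,030 × 0.01532 = $5,102.0196
Reduction = $5,498.14884 − $5,102.0196 = $396.12924

$396.13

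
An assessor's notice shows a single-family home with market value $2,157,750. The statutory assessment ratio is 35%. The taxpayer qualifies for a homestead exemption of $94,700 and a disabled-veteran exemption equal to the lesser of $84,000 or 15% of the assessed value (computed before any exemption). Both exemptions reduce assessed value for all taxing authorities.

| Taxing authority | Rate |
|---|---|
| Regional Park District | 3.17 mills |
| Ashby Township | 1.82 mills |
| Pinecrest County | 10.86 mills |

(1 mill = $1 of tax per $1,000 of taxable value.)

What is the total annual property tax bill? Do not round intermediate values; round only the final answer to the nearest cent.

$9,137.72

Assessed value = $2,157,750 × 0.35 = $755,212.5
Disabled-veteran exemption = min($84,000, 15% × $755,212.5) = min($84,000, $113,281.875) = $84,000 (dollar cap binds)
Taxable value = $755,212.5 − $94,700 − $84,000 = $576,512.5
Regional Park District: $576,512.5 × 0.00317 = $1,827.544625
Ashby Township: $576,512.5 × 0.00182 = $1,049.25275
Pinecrest County: $576,512.5 × 0.01086 = $6,260.92575
Total = $9,137.723125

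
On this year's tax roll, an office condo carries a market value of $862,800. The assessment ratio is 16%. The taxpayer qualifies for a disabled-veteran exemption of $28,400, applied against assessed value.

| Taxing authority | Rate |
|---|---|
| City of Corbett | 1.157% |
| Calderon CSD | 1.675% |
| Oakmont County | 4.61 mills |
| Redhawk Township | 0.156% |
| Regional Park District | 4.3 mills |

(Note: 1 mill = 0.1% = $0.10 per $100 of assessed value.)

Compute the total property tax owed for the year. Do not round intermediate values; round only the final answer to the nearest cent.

$4,253.25

Assessed value = $862,800 × 0.16 = $138,048
Taxable value = $138,048 − $28,400 = $109,648
City of Corbett: $109,648 × 0.01157 = $1,268.62736
Calderon CSD: $109,648 × 0.01675 = $1,836.604
Oakmont County: $109,648 × 0.00461 = $505.47728
Redhawk Township: $109,648 × 0.00156 = $171.05088
Regional Park District: $109,648 × 0.0043 = $471.4864
Total = $4,253.24592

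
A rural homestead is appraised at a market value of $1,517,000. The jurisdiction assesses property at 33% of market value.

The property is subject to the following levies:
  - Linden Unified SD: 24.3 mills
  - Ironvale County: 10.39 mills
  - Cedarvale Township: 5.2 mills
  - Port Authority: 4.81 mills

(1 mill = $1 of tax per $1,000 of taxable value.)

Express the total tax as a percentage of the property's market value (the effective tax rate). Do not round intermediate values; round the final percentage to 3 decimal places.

Assessed value = $1,517,000 × 0.33 = $500,610
Linden Unified SD: $500,610 × 0.0243 = $12,164.823
Ironvale County: $500,610 × 0.01039 = $5,201.3379
Cedarvale Township: $500,610 × 0.0052 = $2,603.172
Port Authority: $500,610 × 0.00481 = $2,407.9341
Total tax = $22,377.267
Effective rate = $22,377.267 ÷ $1,517,000 = 1.475% of market value

1.475%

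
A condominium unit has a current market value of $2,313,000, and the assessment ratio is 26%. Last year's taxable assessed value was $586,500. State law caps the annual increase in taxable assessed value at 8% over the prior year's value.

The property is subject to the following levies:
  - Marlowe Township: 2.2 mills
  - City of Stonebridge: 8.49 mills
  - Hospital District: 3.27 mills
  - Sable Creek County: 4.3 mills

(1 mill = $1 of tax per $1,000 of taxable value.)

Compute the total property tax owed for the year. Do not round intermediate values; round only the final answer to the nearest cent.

$10,981.20

Uncapped assessed value = $2,313,000 × 0.26 = $601,380
Cap limit = $586,500 × 1.08 = $633,420
Taxable assessed value = min($601,380, $633,420) = $601,380 (cap does not bind)
Marlowe Township: $601,380 × 0.0022 = $1,323.036
City of Stonebridge: $601,380 × 0.00849 = $5,105.7162
Hospital District: $601,380 × 0.00327 = $1,966.5126
Sable Creek County: $601,380 × 0.0043 = $2,585.934
Total = $10,981.1988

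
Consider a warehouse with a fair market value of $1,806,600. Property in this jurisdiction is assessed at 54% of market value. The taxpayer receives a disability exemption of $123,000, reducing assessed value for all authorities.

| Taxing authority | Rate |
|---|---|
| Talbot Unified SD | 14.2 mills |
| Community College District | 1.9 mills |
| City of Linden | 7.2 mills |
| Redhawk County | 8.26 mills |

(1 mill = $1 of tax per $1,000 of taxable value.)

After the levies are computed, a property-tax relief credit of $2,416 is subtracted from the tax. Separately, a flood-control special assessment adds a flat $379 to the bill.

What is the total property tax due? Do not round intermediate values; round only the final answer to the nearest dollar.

$24,870

Assessed value = $1,806,600 × 0.54 = $975,564
Taxable value = $975,564 − $123,000 = $852,564
Talbot Unified SD: $852,564 × 0.0142 = $12,106.4088
Community College District: $852,564 × 0.0019 = $1,619.8716
City of Linden: $852,564 × 0.0072 = $6,138.4608
Redhawk County: $852,564 × 0.00826 = $7,042.17864
Levies subtotal = $26,906.91984
After credit = $26,906.91984 − $2,416 = $24,490.91984
Total = $24,490.91984 + $379 = $24,869.91984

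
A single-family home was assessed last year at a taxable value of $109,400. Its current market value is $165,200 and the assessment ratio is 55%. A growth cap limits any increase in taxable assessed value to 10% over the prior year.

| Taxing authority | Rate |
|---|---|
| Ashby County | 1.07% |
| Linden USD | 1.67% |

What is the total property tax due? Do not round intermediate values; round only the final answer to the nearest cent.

$2,489.56

Uncapped assessed value = $165,200 × 0.55 = $90,860
Cap limit = $109,400 × 1.1 = $120,340
Taxable assessed value = min($90,860, $120,340) = $90,860 (cap does not bind)
Ashby County: $90,860 × 0.0107 = $972.202
Linden USD: $90,860 × 0.0167 = $1,517.362
Total = $2,489.564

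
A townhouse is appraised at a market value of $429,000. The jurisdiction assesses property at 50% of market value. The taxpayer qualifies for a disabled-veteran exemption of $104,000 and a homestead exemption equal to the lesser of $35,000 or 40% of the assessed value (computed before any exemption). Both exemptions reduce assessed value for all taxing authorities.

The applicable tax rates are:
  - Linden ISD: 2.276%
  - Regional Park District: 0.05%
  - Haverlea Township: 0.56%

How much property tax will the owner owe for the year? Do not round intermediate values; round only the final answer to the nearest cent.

$2,178.93

Assessed value = $429,000 × 0.5 = $214,500
Homestead exemption = min($35,000, 40% × $214,500) = min($35,000, $85,800) = $35,000 (dollar cap binds)
Taxable value = $214,500 − $104,000 − $35,000 = $75,500
Linden ISD: $75,500 × 0.02276 = $1,718.38
Regional Park District: $75,500 × 0.0005 = $37.75
Haverlea Township: $75,500 × 0.0056 = $422.8
Total = $2,178.93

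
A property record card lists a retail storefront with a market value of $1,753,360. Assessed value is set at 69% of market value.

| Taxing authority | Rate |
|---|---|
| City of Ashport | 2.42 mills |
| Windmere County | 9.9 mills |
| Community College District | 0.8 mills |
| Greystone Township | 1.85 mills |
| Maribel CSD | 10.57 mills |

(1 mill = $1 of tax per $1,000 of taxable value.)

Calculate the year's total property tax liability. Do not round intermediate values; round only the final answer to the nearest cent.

$30,898.76

Assessed value = $1,753,360 × 0.69 = $1,209,818.4
City of Ashport: $1,209,818.4 × 0.00242 = $2,927.760528
Windmere County: $1,209,818.4 × 0.0099 = $11,977.20216
Community College District: $1,209,818.4 × 0.0008 = $967.85472
Greystone Township: $1,209,818.4 × 0.00185 = $2,238.16404
Maribel CSD: $1,209,818.4 × 0.01057 = $12,787.780488
Total = $2,927.760528 + $11,977.20216 + $967.85472 + $2,238.16404 + $12,787.780488 = $30,898.761936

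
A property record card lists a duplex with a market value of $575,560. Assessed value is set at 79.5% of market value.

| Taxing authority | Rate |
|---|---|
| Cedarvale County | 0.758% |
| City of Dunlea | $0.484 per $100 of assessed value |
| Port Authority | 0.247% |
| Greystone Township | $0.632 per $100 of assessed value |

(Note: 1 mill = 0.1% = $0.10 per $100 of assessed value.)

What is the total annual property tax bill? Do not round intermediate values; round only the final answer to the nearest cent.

$9,705.06

Assessed value = $575,560 × 0.795 = $457,570.2
Cedarvale County: $457,570.2 × 0.00758 = $3,468.382116
City of Dunlea: $457,570.2 × 0.00484 = $2,214.639768
Port Authority: $457,570.2 × 0.00247 = $1,130.198394
Greystone Township: $457,570.2 × 0.00632 = $2,891.843664
Total = $9,705.063942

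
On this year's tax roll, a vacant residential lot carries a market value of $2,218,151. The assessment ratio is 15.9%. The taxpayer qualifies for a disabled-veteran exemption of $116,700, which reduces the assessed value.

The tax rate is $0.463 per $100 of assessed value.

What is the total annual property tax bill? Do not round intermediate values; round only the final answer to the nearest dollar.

Assessed value = $2,218,151 × 0.159 = $352,686.009
Taxable value = $352,686.009 − $116,700 = $235,986.009
Tax = $235,986.009 × 0.00463 = $1,092.61522167

$1,093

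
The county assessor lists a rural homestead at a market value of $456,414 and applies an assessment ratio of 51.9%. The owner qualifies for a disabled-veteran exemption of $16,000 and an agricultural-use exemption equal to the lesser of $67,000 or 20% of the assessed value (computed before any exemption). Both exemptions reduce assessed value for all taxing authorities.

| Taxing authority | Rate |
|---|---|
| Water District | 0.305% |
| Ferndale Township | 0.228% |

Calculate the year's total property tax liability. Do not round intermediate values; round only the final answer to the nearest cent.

$924.77

Assessed value = $456,414 × 0.519 = $236,878.866
Agricultural-use exemption = min($67,000, 20% × $236,878.866) = min($67,000, $47,375.7732) = $47,375.7732 (percentage binds)
Taxable value = $236,878.866 − $16,000 − $47,375.7732 = $173,503.0928
Water District: $173,503.0928 × 0.00305 = $529.18443304
Ferndale Township: $173,503.0928 × 0.00228 = $395.587051584
Total = $924.771484624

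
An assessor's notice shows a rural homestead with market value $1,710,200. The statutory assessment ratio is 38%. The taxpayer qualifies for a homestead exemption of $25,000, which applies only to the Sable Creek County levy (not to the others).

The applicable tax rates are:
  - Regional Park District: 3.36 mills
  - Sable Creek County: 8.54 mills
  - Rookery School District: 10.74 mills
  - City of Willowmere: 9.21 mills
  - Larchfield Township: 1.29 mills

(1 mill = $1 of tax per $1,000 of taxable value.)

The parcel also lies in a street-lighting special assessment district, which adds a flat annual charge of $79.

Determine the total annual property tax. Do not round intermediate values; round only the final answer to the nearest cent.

$21,402.39

Assessed value = $1,710,200 × 0.38 = $649,876
Regional Park District: $649,876 × 0.00336 = $2,183.58336
Sable Creek County: ($649,876 − $25,000) × 0.00854 = $624,876 × 0.00854 = $5,336.44104
Rookery School District: $649,876 × 0.01074 = $6,979.66824
City of Willowmere: $649,876 × 0.00921 = $5,985.35796
Larchfield Township: $649,876 × 0.00129 = $838.34004
Levies subtotal = $21,323.39064
Total = $21,323.39064 + $79 = $21,402.39064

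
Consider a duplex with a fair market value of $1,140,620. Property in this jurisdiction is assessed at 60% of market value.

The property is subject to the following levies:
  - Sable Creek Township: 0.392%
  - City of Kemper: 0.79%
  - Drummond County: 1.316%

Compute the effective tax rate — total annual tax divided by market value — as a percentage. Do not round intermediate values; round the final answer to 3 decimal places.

Assessed value = $1,140,620 × 0.6 = $684,372
Sable Creek Township: $684,372 × 0.00392 = $2,682.73824
City of Kemper: $684,372 × 0.0079 = $5,406.5388
Drummond County: $684,372 × 0.01316 = $9,006.33552
Total tax = $17,095.61256
Effective rate = $17,095.61256 ÷ $1,140,620 = 1.499% of market value

1.499%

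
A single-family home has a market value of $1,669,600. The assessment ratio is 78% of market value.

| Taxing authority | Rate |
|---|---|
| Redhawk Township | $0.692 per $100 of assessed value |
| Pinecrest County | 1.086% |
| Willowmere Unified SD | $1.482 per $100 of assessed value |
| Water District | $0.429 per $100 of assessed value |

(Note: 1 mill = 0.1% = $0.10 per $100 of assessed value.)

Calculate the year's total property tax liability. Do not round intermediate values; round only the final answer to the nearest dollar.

$48,041

Assessed value = $1,669,600 × 0.78 = $1,302,288
Redhawk Township: $1,302,288 × 0.00692 = $9,011.83296
Pinecrest County: $1,302,288 × 0.01086 = $14,142.84768
Willowmere Unified SD: $1,302,288 × 0.01482 = $19,299.90816
Water District: $1,302,288 × 0.00429 = $5,586.81552
Total = $48,041.40432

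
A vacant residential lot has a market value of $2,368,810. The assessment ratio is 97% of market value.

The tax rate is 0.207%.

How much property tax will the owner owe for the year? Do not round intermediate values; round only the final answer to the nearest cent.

$4,756.33

Assessed value = $2,368,810 × 0.97 = $2,297,745.7
Tax = $2,297,745.7 × 0.00207 = $4,756.333599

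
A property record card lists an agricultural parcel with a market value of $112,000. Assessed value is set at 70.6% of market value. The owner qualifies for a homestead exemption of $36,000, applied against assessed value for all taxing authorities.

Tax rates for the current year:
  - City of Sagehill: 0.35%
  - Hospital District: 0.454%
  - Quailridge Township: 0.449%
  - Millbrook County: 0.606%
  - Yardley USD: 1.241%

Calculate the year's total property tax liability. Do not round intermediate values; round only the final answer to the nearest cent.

Assessed value = $112,000 × 0.706 = $79,072
Taxable value = $79,072 − $36,000 = $43,072
City of Sagehill: $43,072 × 0.0035 = $150.752
Hospital District: $43,072 × 0.00454 = $195.54688
Quailridge Township: $43,072 × 0.00449 = $193.39328
Millbrook County: $43,072 × 0.00606 = $261.01632
Yardley USD: $43,072 × 0.01241 = $534.52352
Total = $150.752 + $195.54688 + $193.39328 + $261.01632 + $534.52352 = $1,335.232

$1,335.23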